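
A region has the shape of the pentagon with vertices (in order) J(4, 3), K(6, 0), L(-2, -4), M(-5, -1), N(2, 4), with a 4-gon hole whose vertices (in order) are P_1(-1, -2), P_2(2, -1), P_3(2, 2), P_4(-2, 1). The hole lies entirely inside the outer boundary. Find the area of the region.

33

Outer boundary:
Apply the shoelace formula: 2A = Σ (x_i·y_{i+1} − x_{i+1}·y_i), indices taken mod 5.
Σ = (-18) + (-24) + (-18) + (-18) + (-10) = -88
Area = |Σ|/2 = 44.
Hole:
Σ = (5) + (6) + (6) + (5) = 22
Area = |Σ|/2 = 11.
Net area = 44 − 11 = 33.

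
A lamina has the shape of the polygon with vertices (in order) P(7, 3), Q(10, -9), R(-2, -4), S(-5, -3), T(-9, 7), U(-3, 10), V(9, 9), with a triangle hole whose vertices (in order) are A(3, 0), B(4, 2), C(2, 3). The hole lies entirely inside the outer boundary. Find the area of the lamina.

222

Outer boundary:
Apply Gauss's area formula: 2A = Σ (x_i·y_{i+1} − x_{i+1}·y_i), indices taken mod 7.
Σ = (-93) + (-58) + (-14) + (-62) + (-69) + (-117) + (-36) = -449
Area = |Σ|/2 = 224.5.
Hole:
Σ = (6) + (8) + (-9) = 5
Area = |Σ|/2 = 2.5.
Net area = 224.5 − 2.5 = 222.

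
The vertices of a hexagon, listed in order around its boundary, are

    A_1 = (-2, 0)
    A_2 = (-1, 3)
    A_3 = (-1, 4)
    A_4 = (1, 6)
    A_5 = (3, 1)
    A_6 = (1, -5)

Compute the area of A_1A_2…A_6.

30

Apply the shoelace formula: 2A = Σ (x_i·y_{i+1} − x_{i+1}·y_i), indices taken mod 6.
Cross-terms: -6, -1, -10, -17, -16, -10  ⇒  Σ = -60
Area = |Σ|/2 = 30.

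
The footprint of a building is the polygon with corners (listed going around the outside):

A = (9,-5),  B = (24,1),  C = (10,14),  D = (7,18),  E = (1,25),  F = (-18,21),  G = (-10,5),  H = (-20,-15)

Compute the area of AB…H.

Cross-terms: 129, 326, 82, 157, 471, 120, 250, 235  ⇒  Σ = 1770
Area = |Σ|/2 = 885.

885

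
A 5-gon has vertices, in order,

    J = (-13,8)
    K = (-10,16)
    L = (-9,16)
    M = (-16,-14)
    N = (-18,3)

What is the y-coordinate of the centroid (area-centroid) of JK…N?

225/167

Apply the surveyor's formula. First the cross-terms c_i = x_i·y_{i+1} − x_{i+1}·y_i:
  -128, -16, 382, -300, -105  ⇒  2A = -167, A = -83.5.
Then Σ (y_i + y_{i+1})·c_i = -675, so ȳ = -675 / (6·(-83.5)) = 225/167.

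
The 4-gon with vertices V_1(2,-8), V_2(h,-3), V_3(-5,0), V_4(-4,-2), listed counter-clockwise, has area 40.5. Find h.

7

The doubled signed area Σ (x_i y_{i+1} − x_{i+1} y_i) is linear in h.
With h=0 it equals 25; the coefficient of h is 8 (from the two edges through V_2).
So 8·h + 25 = 2·40.5 = 81 ⇒ h = 7.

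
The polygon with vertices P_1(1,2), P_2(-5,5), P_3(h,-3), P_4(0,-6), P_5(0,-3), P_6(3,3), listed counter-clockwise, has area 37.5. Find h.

The doubled signed area Σ (x_i y_{i+1} − x_{i+1} y_i) is linear in h.
With h=0 it equals 42; the coefficient of h is -11 (from the two edges through P_3).
So -11·h + 42 = 2·37.5 = 75 ⇒ h = -3.

-3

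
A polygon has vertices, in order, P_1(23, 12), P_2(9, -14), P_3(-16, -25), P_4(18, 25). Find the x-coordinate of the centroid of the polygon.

701/99

Apply the shoelace formula. First the cross-terms c_i = x_i·y_{i+1} − x_{i+1}·y_i:
  -430, -449, 50, -359  ⇒  2A = -1188, A = -594.
Then Σ (x_i + x_{i+1})·c_i = -25236, so x̄ = -25236 / (6·(-594)) = 701/99.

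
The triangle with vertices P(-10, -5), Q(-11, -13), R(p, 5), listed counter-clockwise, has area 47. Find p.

3

Write out the shoelace sum; only the two edges meeting at R involve p:
2·Area = [((-11)·5 − p·(-13)) + (p·(-5) − (-10)·5)] + 75
       = 8·p + 70 = 94
⇒ p = 3.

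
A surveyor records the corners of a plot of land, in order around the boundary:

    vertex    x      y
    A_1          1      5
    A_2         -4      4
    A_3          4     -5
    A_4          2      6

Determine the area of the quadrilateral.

Apply the shoelace formula: 2A = Σ (x_i·y_{i+1} − x_{i+1}·y_i), indices taken mod 4.
Cross-terms: 24, 4, 34, 4  ⇒  Σ = 66
Area = |Σ|/2 = 33.

33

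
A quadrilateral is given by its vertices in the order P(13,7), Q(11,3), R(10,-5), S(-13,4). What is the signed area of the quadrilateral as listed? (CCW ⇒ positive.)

-145.5

Cross-terms: -38, -85, -25, -143  ⇒  Σ = -291
Signed area = Σ/2 = -145.5 (negative ⇒ clockwise traversal).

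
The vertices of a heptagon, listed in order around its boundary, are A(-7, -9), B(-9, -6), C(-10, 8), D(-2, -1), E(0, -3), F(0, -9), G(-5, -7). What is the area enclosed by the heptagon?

94

Apply the shoelace (surveyor's) formula: 2A = Σ (x_i·y_{i+1} − x_{i+1}·y_i), indices taken mod 7.
A→B: (-7)(-6) − (-9)(-9) = -39
B→C: (-9)(8) − (-10)(-6) = -132
C→D: (-10)(-1) − (-2)(8) = 26
D→E: (-2)(-3) − (0)(-1) = 6
E→F: (0)(-9) − (0)(-3) = 0
F→G: (0)(-7) − (-5)(-9) = -45
G→A: (-5)(-9) − (-7)(-7) = -4
Σ = -188
Area = |Σ|/2 = 94.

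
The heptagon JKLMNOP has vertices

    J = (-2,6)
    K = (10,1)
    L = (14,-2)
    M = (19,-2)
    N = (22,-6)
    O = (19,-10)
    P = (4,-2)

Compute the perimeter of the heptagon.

|JK| = √((12)² + (-5)²) = √169 = 13
|KL| = √((4)² + (-3)²) = √25 = 5
|LM| = √((5)² + (0)²) = √25 = 5
|MN| = √((3)² + (-4)²) = √25 = 5
|NO| = √((-3)² + (-4)²) = √25 = 5
|OP| = √((-15)² + (8)²) = √289 = 17
|PJ| = √((-6)² + (8)²) = √100 = 10
Perimeter = 13 + 5 + 5 + 5 + 5 + 17 + 10 = 60.

60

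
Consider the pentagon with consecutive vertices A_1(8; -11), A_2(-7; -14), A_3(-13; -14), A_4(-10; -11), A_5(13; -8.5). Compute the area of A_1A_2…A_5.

58.5

Σ = (-189) + (-84) + (3) + (228) + (-75) = -117
Area = |Σ|/2 = 58.5.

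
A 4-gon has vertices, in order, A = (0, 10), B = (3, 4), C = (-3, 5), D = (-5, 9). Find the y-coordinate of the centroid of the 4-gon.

7

Apply the surveyor's formula. First the cross-terms c_i = x_i·y_{i+1} − x_{i+1}·y_i:
  -30, 27, -2, -50  ⇒  2A = -55, A = -27.5.
Then Σ (y_i + y_{i+1})·c_i = -1155, so ȳ = -1155 / (6·(-27.5)) = 7.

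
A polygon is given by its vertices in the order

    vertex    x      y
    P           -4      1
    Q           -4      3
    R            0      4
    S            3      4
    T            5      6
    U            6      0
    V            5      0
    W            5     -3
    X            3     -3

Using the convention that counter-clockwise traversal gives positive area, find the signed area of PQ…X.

Apply the shoelace formula: 2A = Σ (x_i·y_{i+1} − x_{i+1}·y_i), indices taken mod 9.
P→Q: (-4)(3) − (-4)(1) = -8
Q→R: (-4)(4) − (0)(3) = -16
R→S: (0)(4) − (3)(4) = -12
S→T: (3)(6) − (5)(4) = -2
T→U: (5)(0) − (6)(6) = -36
U→V: (6)(0) − (5)(0) = 0
V→W: (5)(-3) − (5)(0) = -15
W→X: (5)(-3) − (3)(-3) = -6
X→P: (3)(1) − (-4)(-3) = -9
Σ = -104
Signed area = Σ/2 = -52 (negative ⇒ clockwise traversal).

-52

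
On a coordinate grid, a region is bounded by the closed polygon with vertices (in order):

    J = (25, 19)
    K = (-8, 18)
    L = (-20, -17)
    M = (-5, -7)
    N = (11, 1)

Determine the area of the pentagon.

704.5

Cross-terms: 602, 496, 55, 72, 184  ⇒  Σ = 1409
Area = |Σ|/2 = 704.5.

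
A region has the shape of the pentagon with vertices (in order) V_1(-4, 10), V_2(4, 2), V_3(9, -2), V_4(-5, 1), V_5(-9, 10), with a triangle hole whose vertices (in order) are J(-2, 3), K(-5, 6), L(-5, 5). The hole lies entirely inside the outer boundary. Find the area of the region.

81.5

Outer boundary:
Cross-terms: -48, -26, -1, -41, -50  ⇒  Σ = -166
Area = |Σ|/2 = 83.
Hole:
Σ = (3) + (5) + (-5) = 3
Area = |Σ|/2 = 1.5.
Net area = 83 − 1.5 = 81.5.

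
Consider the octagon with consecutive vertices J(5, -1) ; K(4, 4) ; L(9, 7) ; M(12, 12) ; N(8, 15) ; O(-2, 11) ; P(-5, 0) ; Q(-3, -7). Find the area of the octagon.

Apply the shoelace formula: 2A = Σ (x_i·y_{i+1} − x_{i+1}·y_i), indices taken mod 8.
Cross-terms: 24, -8, 24, 84, 118, 55, 35, 38  ⇒  Σ = 370
Area = |Σ|/2 = 185.

185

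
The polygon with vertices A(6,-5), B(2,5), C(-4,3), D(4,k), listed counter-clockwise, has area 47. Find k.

Write out the shoelace sum; only the two edges meeting at D involve k:
2·Area = [((-4)·k − 4·3) + (4·(-5) − 6·k)] + 66
       = -10·k + 34 = 94
⇒ k = -6.

-6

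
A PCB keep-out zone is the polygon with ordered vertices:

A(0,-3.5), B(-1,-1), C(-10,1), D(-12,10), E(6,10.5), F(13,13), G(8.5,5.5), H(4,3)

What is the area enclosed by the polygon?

198.25

Apply Gauss's area formula: 2A = Σ (x_i·y_{i+1} − x_{i+1}·y_i), indices taken mod 8.
Σ = (-3.5) + (-11) + (-88) + (-186) + (-58.5) + (-39) + (3.5) + (-14) = -396.5
Area = |Σ|/2 = 198.25.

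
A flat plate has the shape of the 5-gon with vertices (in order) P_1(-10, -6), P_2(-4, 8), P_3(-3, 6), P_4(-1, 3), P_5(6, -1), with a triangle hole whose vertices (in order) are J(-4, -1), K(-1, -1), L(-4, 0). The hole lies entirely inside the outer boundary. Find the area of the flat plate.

83.5

Outer boundary:
Σ = (-104) + (0) + (-3) + (-17) + (-46) = -170
Area = |Σ|/2 = 85.
Hole:
Apply the shoelace formula: 2A = Σ (x_i·y_{i+1} − x_{i+1}·y_i), indices taken mod 3.
Cross-terms: 3, -4, 4  ⇒  Σ = 3
Area = |Σ|/2 = 1.5.
Net area = 85 − 1.5 = 83.5.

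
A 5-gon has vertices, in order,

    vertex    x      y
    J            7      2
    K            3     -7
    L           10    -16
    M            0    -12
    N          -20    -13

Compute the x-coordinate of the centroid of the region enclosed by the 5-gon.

Apply the surveyor's formula. First the cross-terms c_i = x_i·y_{i+1} − x_{i+1}·y_i:
  -55, 22, -120, -240, 51  ⇒  2A = -342, A = -171.
Then Σ (x_i + x_{i+1})·c_i = 2673, so x̄ = 2673 / (6·(-171)) = -99/38.

-99/38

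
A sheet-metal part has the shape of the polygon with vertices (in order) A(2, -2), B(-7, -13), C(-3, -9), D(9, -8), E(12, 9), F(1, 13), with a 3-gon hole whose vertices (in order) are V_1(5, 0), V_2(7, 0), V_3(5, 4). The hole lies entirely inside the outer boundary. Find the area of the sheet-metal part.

Outer boundary:
A→B: (2)(-13) − (-7)(-2) = -40
B→C: (-7)(-9) − (-3)(-13) = 24
C→D: (-3)(-8) − (9)(-9) = 105
D→E: (9)(9) − (12)(-8) = 177
E→F: (12)(13) − (1)(9) = 147
F→A: (1)(-2) − (2)(13) = -28
Σ = 385
Area = |Σ|/2 = 192.5.
Hole:
Σ = (0) + (28) + (-20) = 8
Area = |Σ|/2 = 4.
Net area = 192.5 − 4 = 188.5.

188.5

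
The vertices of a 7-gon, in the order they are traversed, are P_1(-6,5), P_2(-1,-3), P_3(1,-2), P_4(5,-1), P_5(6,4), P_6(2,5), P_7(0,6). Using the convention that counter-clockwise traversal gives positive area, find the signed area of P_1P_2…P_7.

66.5

Cross-terms: 23, 5, 9, 26, 22, 12, 36  ⇒  Σ = 133
Signed area = Σ/2 = 66.5 (positive ⇒ counter-clockwise traversal).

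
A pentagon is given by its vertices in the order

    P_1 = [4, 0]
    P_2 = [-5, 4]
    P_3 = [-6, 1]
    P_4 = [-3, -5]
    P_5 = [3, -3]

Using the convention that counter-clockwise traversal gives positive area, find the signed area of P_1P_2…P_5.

P_1→P_2: (4)(4) − (-5)(0) = 16
P_2→P_3: (-5)(1) − (-6)(4) = 19
P_3→P_4: (-6)(-5) − (-3)(1) = 33
P_4→P_5: (-3)(-3) − (3)(-5) = 24
P_5→P_1: (3)(0) − (4)(-3) = 12
Σ = 104
Signed area = Σ/2 = 52 (positive ⇒ counter-clockwise traversal).

52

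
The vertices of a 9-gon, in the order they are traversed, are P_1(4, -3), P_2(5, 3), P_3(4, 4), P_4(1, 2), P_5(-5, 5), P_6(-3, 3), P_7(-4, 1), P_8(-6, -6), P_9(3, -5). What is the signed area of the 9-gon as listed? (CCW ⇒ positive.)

76

P_1→P_2: (4)(3) − (5)(-3) = 27
P_2→P_3: (5)(4) − (4)(3) = 8
P_3→P_4: (4)(2) − (1)(4) = 4
P_4→P_5: (1)(5) − (-5)(2) = 15
P_5→P_6: (-5)(3) − (-3)(5) = 0
P_6→P_7: (-3)(1) − (-4)(3) = 9
P_7→P_8: (-4)(-6) − (-6)(1) = 30
P_8→P_9: (-6)(-5) − (3)(-6) = 48
P_9→P_1: (3)(-3) − (4)(-5) = 11
Σ = 152
Signed area = Σ/2 = 76 (positive ⇒ counter-clockwise traversal).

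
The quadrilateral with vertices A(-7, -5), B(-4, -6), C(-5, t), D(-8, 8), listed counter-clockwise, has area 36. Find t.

Write out the shoelace sum; only the two edges meeting at C involve t:
2·Area = [((-4)·t − (-5)·(-6)) + ((-5)·8 − (-8)·t)] + 118
       = 4·t + 48 = 72
⇒ t = 6.

6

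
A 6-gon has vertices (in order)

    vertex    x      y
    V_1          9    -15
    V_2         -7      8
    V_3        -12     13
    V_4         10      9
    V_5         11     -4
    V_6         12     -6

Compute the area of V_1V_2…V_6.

274.5

Apply Gauss's area formula: 2A = Σ (x_i·y_{i+1} − x_{i+1}·y_i), indices taken mod 6.
Σ = (-33) + (5) + (-238) + (-139) + (-18) + (-126) = -549
Area = |Σ|/2 = 274.5.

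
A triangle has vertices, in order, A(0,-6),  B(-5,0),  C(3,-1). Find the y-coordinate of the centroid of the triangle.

Apply Gauss's area formula. First the cross-terms c_i = x_i·y_{i+1} − x_{i+1}·y_i:
  -30, 5, -18  ⇒  2A = -43, A = -21.5.
Then Σ (y_i + y_{i+1})·c_i = 301, so ȳ = 301 / (6·(-21.5)) = -7/3.

-7/3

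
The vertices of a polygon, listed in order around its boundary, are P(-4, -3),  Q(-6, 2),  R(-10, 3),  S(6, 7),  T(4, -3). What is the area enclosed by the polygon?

Σ = (-26) + (2) + (-88) + (-46) + (-24) = -182
Area = |Σ|/2 = 91.

91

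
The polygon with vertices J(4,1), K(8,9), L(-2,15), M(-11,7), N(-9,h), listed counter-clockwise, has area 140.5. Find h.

Write out the shoelace sum; only the two edges meeting at N involve h:
2·Area = [((-11)·h − (-9)·7) + ((-9)·1 − 4·h)] + 317
       = -15·h + 371 = 281
⇒ h = 6.

6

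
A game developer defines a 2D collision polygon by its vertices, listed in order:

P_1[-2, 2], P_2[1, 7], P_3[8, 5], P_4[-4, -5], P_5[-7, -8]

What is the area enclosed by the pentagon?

60

P_1→P_2: (-2)(7) − (1)(2) = -16
P_2→P_3: (1)(5) − (8)(7) = -51
P_3→P_4: (8)(-5) − (-4)(5) = -20
P_4→P_5: (-4)(-8) − (-7)(-5) = -3
P_5→P_1: (-7)(2) − (-2)(-8) = -30
Σ = -120
Area = |Σ|/2 = 60.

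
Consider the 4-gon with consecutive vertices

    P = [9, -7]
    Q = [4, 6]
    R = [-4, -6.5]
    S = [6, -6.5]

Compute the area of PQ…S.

80.75

P→Q: (9)(6) − (4)(-7) = 82
Q→R: (4)(-6.5) − (-4)(6) = -2
R→S: (-4)(-6.5) − (6)(-6.5) = 65
S→P: (6)(-7) − (9)(-6.5) = 16.5
Σ = 161.5
Area = |Σ|/2 = 80.75.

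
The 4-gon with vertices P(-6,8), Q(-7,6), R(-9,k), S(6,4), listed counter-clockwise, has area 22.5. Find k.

5

Write out the shoelace sum; only the two edges meeting at R involve k:
2·Area = [((-7)·k − (-9)·6) + ((-9)·4 − 6·k)] + 92
       = -13·k + 110 = 45
⇒ k = 5.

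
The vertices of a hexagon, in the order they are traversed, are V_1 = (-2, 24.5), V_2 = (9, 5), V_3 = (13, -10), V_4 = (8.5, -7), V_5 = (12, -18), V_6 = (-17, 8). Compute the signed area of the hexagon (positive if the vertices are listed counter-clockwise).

-535.5

Apply Gauss's area formula: 2A = Σ (x_i·y_{i+1} − x_{i+1}·y_i), indices taken mod 6.
Cross-terms: -230.5, -155, -6, -69, -210, -400.5  ⇒  Σ = -1071
Signed area = Σ/2 = -535.5 (negative ⇒ clockwise traversal).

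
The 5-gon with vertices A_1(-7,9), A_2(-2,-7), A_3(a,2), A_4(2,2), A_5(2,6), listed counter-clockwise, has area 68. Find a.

The doubled signed area Σ (x_i y_{i+1} − x_{i+1} y_i) is linear in a.
With a=0 it equals 127; the coefficient of a is 9 (from the two edges through A_3).
So 9·a + 127 = 2·68 = 136 ⇒ a = 1.

1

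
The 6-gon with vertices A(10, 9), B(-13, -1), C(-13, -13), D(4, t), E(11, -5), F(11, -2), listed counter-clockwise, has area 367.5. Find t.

The doubled signed area Σ (x_i y_{i+1} − x_{i+1} y_i) is linear in t.
With t=0 it equals 447; the coefficient of t is -24 (from the two edges through D).
So -24·t + 447 = 2·367.5 = 735 ⇒ t = -12.

-12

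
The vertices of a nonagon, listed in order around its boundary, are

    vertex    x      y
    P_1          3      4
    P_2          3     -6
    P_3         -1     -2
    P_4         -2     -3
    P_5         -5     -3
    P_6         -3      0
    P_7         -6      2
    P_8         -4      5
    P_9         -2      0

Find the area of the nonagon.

Apply the shoelace (surveyor's) formula: 2A = Σ (x_i·y_{i+1} − x_{i+1}·y_i), indices taken mod 9.
Cross-terms: -30, -12, -1, -9, -9, -6, -22, 10, -8  ⇒  Σ = -87
Area = |Σ|/2 = 43.5.

43.5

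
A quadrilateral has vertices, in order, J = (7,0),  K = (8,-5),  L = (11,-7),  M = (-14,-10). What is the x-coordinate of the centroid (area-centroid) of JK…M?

Apply the shoelace (surveyor's) formula. First the cross-terms c_i = x_i·y_{i+1} − x_{i+1}·y_i:
  -35, -1, -208, 70  ⇒  2A = -174, A = -87.
Then Σ (x_i + x_{i+1})·c_i = -410, so x̄ = -410 / (6·(-87)) = 205/261.

205/261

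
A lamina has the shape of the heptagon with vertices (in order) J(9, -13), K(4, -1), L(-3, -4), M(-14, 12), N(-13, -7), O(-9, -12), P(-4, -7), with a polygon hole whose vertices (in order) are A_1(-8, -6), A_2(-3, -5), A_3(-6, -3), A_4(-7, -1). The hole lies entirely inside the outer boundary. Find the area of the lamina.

Outer boundary:
Σ = (43) + (-19) + (-92) + (254) + (93) + (15) + (115) = 409
Area = |Σ|/2 = 204.5.
Hole:
Apply the shoelace (surveyor's) formula: 2A = Σ (x_i·y_{i+1} − x_{i+1}·y_i), indices taken mod 4.
A_1→A_2: (-8)(-5) − (-3)(-6) = 22
A_2→A_3: (-3)(-3) − (-6)(-5) = -21
A_3→A_4: (-6)(-1) − (-7)(-3) = -15
A_4→A_1: (-7)(-6) − (-8)(-1) = 34
Σ = 20
Area = |Σ|/2 = 10.
Net area = 204.5 − 10 = 194.5.

194.5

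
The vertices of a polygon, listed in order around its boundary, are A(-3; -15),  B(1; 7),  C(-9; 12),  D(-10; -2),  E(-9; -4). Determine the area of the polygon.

Apply Gauss's area formula: 2A = Σ (x_i·y_{i+1} − x_{i+1}·y_i), indices taken mod 5.
Σ = (-6) + (75) + (138) + (22) + (123) = 352
Area = |Σ|/2 = 176.

176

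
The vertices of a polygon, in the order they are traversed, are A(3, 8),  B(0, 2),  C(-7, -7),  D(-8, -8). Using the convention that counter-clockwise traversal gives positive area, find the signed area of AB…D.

Apply the shoelace (surveyor's) formula: 2A = Σ (x_i·y_{i+1} − x_{i+1}·y_i), indices taken mod 4.
Cross-terms: 6, 14, 0, -40  ⇒  Σ = -20
Signed area = Σ/2 = -10 (negative ⇒ clockwise traversal).

-10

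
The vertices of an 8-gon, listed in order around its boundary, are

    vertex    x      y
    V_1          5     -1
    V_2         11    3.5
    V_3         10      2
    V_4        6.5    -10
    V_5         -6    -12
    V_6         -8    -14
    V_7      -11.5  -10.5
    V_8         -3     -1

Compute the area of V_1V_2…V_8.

Apply the shoelace (surveyor's) formula: 2A = Σ (x_i·y_{i+1} − x_{i+1}·y_i), indices taken mod 8.
V_1→V_2: (5)(3.5) − (11)(-1) = 28.5
V_2→V_3: (11)(2) − (10)(3.5) = -13
V_3→V_4: (10)(-10) − (6.5)(2) = -113
V_4→V_5: (6.5)(-12) − (-6)(-10) = -138
V_5→V_6: (-6)(-14) − (-8)(-12) = -12
V_6→V_7: (-8)(-10.5) − (-11.5)(-14) = -77
V_7→V_8: (-11.5)(-1) − (-3)(-10.5) = -20
V_8→V_1: (-3)(-1) − (5)(-1) = 8
Σ = -336.5
Area = |Σ|/2 = 168.25.

168.25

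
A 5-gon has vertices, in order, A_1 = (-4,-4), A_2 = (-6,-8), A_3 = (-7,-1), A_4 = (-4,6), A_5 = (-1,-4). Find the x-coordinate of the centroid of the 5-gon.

-57/13

Apply the shoelace formula. First the cross-terms c_i = x_i·y_{i+1} − x_{i+1}·y_i:
  8, -50, -46, 22, -12  ⇒  2A = -78, A = -39.
Then Σ (x_i + x_{i+1})·c_i = 1026, so x̄ = 1026 / (6·(-39)) = -57/13.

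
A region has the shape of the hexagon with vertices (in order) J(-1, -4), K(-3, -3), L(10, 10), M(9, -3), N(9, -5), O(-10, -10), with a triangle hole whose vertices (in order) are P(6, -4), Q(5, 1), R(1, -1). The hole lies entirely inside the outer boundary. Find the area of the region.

117.5

Outer boundary:
J→K: (-1)(-3) − (-3)(-4) = -9
K→L: (-3)(10) − (10)(-3) = 0
L→M: (10)(-3) − (9)(10) = -120
M→N: (9)(-5) − (9)(-3) = -18
N→O: (9)(-10) − (-10)(-5) = -140
O→J: (-10)(-4) − (-1)(-10) = 30
Σ = -257
Area = |Σ|/2 = 128.5.
Hole:
Apply the shoelace formula: 2A = Σ (x_i·y_{i+1} − x_{i+1}·y_i), indices taken mod 3.
Σ = (26) + (-6) + (2) = 22
Area = |Σ|/2 = 11.
Net area = 128.5 − 11 = 117.5.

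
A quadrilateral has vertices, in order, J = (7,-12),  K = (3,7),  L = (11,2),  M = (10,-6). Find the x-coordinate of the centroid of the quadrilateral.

Apply the shoelace formula. First the cross-terms c_i = x_i·y_{i+1} − x_{i+1}·y_i:
  85, -71, -86, -78  ⇒  2A = -150, A = -75.
Then Σ (x_i + x_{i+1})·c_i = -3276, so x̄ = -3276 / (6·(-75)) = 7.28.

7.28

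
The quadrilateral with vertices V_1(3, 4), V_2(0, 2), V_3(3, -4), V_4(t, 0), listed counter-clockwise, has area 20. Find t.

Write out the shoelace sum; only the two edges meeting at V_4 involve t:
2·Area = [(3·0 − t·(-4)) + (t·4 − 3·0)] + 0
       = 8·t + 0 = 40
⇒ t = 5.

5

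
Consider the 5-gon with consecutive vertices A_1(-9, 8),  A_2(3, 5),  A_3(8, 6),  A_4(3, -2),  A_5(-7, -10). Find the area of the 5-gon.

Σ = (-69) + (-22) + (-34) + (-44) + (-146) = -315
Area = |Σ|/2 = 157.5.

157.5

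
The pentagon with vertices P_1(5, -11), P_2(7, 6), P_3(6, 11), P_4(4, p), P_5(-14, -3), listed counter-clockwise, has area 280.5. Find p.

15

The doubled signed area Σ (x_i y_{i+1} − x_{i+1} y_i) is linear in p.
With p=0 it equals 261; the coefficient of p is 20 (from the two edges through P_4).
So 20·p + 261 = 2·280.5 = 561 ⇒ p = 15.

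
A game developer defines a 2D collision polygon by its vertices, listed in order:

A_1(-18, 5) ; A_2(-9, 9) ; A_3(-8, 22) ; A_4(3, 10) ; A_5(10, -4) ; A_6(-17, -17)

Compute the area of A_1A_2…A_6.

Apply Gauss's area formula: 2A = Σ (x_i·y_{i+1} − x_{i+1}·y_i), indices taken mod 6.
A_1→A_2: (-18)(9) − (-9)(5) = -117
A_2→A_3: (-9)(22) − (-8)(9) = -126
A_3→A_4: (-8)(10) − (3)(22) = -146
A_4→A_5: (3)(-4) − (10)(10) = -112
A_5→A_6: (10)(-17) − (-17)(-4) = -238
A_6→A_1: (-17)(5) − (-18)(-17) = -391
Σ = -1130
Area = |Σ|/2 = 565.

565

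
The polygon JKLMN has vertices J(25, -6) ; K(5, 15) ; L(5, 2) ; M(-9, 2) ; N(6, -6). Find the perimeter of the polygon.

|JK| = √((-20)² + (21)²) = √841 = 29
|KL| = √((0)² + (-13)²) = √169 = 13
|LM| = √((-14)² + (0)²) = √196 = 14
|MN| = √((15)² + (-8)²) = √289 = 17
|NJ| = √((19)² + (0)²) = √361 = 19
Perimeter = 29 + 13 + 14 + 17 + 19 = 92.

92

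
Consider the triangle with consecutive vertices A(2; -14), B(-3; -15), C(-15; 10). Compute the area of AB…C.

Σ = (-72) + (-255) + (190) = -137
Area = |Σ|/2 = 68.5.

68.5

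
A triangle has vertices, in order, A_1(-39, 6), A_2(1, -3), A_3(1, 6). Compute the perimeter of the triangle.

|A_1A_2| = √((40)² + (-9)²) = √1681 = 41
|A_2A_3| = √((0)² + (9)²) = √81 = 9
|A_3A_1| = √((-40)² + (0)²) = √1600 = 40
Perimeter = 41 + 9 + 40 = 90.

90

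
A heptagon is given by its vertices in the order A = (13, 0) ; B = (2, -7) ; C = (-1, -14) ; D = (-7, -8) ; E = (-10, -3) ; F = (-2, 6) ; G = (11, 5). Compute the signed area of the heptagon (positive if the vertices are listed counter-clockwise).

Apply the shoelace (surveyor's) formula: 2A = Σ (x_i·y_{i+1} − x_{i+1}·y_i), indices taken mod 7.
A→B: (13)(-7) − (2)(0) = -91
B→C: (2)(-14) − (-1)(-7) = -35
C→D: (-1)(-8) − (-7)(-14) = -90
D→E: (-7)(-3) − (-10)(-8) = -59
E→F: (-10)(6) − (-2)(-3) = -66
F→G: (-2)(5) − (11)(6) = -76
G→A: (11)(0) − (13)(5) = -65
Σ = -482
Signed area = Σ/2 = -241 (negative ⇒ clockwise traversal).

-241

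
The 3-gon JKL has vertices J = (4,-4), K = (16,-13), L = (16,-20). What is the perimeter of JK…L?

|JK| = √((12)² + (-9)²) = √225 = 15
|KL| = √((0)² + (-7)²) = √49 = 7
|LJ| = √((-12)² + (16)²) = √400 = 20
Perimeter = 15 + 7 + 20 = 42.

42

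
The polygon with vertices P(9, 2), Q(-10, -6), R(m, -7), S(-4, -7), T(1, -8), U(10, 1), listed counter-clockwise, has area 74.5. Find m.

-10

The doubled signed area Σ (x_i y_{i+1} − x_{i+1} y_i) is linear in m.
With m=0 it equals 139; the coefficient of m is -1 (from the two edges through R).
So -1·m + 139 = 2·74.5 = 149 ⇒ m = -10.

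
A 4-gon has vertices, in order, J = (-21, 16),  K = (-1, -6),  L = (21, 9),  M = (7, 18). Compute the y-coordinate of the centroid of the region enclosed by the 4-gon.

Apply the surveyor's formula. First the cross-terms c_i = x_i·y_{i+1} − x_{i+1}·y_i:
  142, 117, 315, 490  ⇒  2A = 1064, A = 532.
Then Σ (y_i + y_{i+1})·c_i = 26936, so ȳ = 26936 / (6·532) = 481/57.

481/57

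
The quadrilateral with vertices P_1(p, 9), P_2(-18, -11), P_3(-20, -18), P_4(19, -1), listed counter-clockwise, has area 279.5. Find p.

Write out the shoelace sum; only the two edges meeting at P_1 involve p:
2·Area = [(19·9 − p·(-1)) + (p·(-11) − (-18)·9)] + 466
       = -10·p + 799 = 559
⇒ p = 24.

24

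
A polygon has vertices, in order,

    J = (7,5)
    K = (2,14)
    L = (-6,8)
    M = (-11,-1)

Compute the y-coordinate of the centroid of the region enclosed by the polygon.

241/39

Apply the shoelace (surveyor's) formula. First the cross-terms c_i = x_i·y_{i+1} − x_{i+1}·y_i:
  88, 100, 94, -48  ⇒  2A = 234, A = 117.
Then Σ (y_i + y_{i+1})·c_i = 4338, so ȳ = 4338 / (6·117) = 241/39.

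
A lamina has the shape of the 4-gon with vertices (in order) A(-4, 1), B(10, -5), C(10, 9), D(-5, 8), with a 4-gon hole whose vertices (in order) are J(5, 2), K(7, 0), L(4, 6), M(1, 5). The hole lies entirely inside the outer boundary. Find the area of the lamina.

Outer boundary:
Cross-terms: 10, 140, 125, 27  ⇒  Σ = 302
Area = |Σ|/2 = 151.
Hole:
Cross-terms: -14, 42, 14, -23  ⇒  Σ = 19
Area = |Σ|/2 = 9.5.
Net area = 151 − 9.5 = 141.5.

141.5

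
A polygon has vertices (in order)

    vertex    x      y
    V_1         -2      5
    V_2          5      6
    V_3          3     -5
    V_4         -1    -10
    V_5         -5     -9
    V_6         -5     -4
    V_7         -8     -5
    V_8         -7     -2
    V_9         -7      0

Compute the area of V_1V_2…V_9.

Σ = (-37) + (-43) + (-35) + (-41) + (-25) + (-7) + (-19) + (-14) + (-35) = -256
Area = |Σ|/2 = 128.

128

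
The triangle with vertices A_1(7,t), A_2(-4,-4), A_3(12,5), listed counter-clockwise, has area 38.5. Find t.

The doubled signed area Σ (x_i y_{i+1} − x_{i+1} y_i) is linear in t.
With t=0 it equals -35; the coefficient of t is 16 (from the two edges through A_1).
So 16·t + -35 = 2·38.5 = 77 ⇒ t = 7.

7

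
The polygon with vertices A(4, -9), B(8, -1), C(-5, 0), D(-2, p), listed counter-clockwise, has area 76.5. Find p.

The doubled signed area Σ (x_i y_{i+1} − x_{i+1} y_i) is linear in p.
With p=0 it equals 81; the coefficient of p is -9 (from the two edges through D).
So -9·p + 81 = 2·76.5 = 153 ⇒ p = -8.

-8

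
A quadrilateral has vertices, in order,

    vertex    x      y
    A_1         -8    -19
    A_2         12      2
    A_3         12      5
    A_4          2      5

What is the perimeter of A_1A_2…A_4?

|A_1A_2| = √((20)² + (21)²) = √841 = 29
|A_2A_3| = √((0)² + (3)²) = √9 = 3
|A_3A_4| = √((-10)² + (0)²) = √100 = 10
|A_4A_1| = √((-10)² + (-24)²) = √676 = 26
Perimeter = 29 + 3 + 10 + 26 = 68.

68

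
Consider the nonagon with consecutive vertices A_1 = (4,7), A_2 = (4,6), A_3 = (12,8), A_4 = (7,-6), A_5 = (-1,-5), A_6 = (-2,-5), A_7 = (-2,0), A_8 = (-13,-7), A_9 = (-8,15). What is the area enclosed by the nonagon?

290.5

Apply the shoelace formula: 2A = Σ (x_i·y_{i+1} − x_{i+1}·y_i), indices taken mod 9.
Σ = (-4) + (-40) + (-128) + (-41) + (-5) + (-10) + (14) + (-251) + (-116) = -581
Area = |Σ|/2 = 290.5.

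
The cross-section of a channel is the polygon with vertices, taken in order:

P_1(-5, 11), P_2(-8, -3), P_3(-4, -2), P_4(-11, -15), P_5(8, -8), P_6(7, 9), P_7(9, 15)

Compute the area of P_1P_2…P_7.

Apply the surveyor's formula: 2A = Σ (x_i·y_{i+1} − x_{i+1}·y_i), indices taken mod 7.
Σ = (103) + (4) + (38) + (208) + (128) + (24) + (174) = 679
Area = |Σ|/2 = 339.5.

339.5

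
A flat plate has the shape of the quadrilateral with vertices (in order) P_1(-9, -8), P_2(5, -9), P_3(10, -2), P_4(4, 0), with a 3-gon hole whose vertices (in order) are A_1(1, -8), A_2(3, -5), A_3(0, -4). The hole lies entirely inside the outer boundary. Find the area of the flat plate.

Outer boundary:
P_1→P_2: (-9)(-9) − (5)(-8) = 121
P_2→P_3: (5)(-2) − (10)(-9) = 80
P_3→P_4: (10)(0) − (4)(-2) = 8
P_4→P_1: (4)(-8) − (-9)(0) = -32
Σ = 177
Area = |Σ|/2 = 88.5.
Hole:
Apply the shoelace (surveyor's) formula: 2A = Σ (x_i·y_{i+1} − x_{i+1}·y_i), indices taken mod 3.
A_1→A_2: (1)(-5) − (3)(-8) = 19
A_2→A_3: (3)(-4) − (0)(-5) = -12
A_3→A_1: (0)(-8) − (1)(-4) = 4
Σ = 11
Area = |Σ|/2 = 5.5.
Net area = 88.5 − 5.5 = 83.

83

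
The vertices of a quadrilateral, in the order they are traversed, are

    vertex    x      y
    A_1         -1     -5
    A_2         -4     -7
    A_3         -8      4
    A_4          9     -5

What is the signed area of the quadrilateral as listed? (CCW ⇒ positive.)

-65.5

Apply the surveyor's formula: 2A = Σ (x_i·y_{i+1} − x_{i+1}·y_i), indices taken mod 4.
Σ = (-13) + (-72) + (4) + (-50) = -131
Signed area = Σ/2 = -65.5 (negative ⇒ clockwise traversal).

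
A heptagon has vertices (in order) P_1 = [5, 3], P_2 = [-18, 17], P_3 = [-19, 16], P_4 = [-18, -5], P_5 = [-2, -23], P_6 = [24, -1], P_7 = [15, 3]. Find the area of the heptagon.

816

P_1→P_2: (5)(17) − (-18)(3) = 139
P_2→P_3: (-18)(16) − (-19)(17) = 35
P_3→P_4: (-19)(-5) − (-18)(16) = 383
P_4→P_5: (-18)(-23) − (-2)(-5) = 404
P_5→P_6: (-2)(-1) − (24)(-23) = 554
P_6→P_7: (24)(3) − (15)(-1) = 87
P_7→P_1: (15)(3) − (5)(3) = 30
Σ = 1632
Area = |Σ|/2 = 816.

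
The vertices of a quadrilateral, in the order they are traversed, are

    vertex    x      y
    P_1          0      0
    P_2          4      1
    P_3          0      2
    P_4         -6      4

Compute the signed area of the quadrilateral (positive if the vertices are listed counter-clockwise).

Apply the shoelace formula: 2A = Σ (x_i·y_{i+1} − x_{i+1}·y_i), indices taken mod 4.
Cross-terms: 0, 8, 12, 0  ⇒  Σ = 20
Signed area = Σ/2 = 10 (positive ⇒ counter-clockwise traversal).

10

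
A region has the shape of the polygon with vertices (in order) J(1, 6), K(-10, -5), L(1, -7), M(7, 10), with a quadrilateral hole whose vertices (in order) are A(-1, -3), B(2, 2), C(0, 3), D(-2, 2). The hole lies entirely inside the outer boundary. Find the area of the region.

Outer boundary:
Σ = (55) + (75) + (59) + (32) = 221
Area = |Σ|/2 = 110.5.
Hole:
Apply the shoelace formula: 2A = Σ (x_i·y_{i+1} − x_{i+1}·y_i), indices taken mod 4.
Σ = (4) + (6) + (6) + (8) = 24
Area = |Σ|/2 = 12.
Net area = 110.5 − 12 = 98.5.

98.5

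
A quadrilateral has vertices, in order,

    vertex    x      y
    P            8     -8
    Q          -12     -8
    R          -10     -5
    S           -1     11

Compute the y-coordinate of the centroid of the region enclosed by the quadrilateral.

-1.68

Apply the surveyor's formula. First the cross-terms c_i = x_i·y_{i+1} − x_{i+1}·y_i:
  -160, -20, -115, -80  ⇒  2A = -375, A = -187.5.
Then Σ (y_i + y_{i+1})·c_i = 1890, so ȳ = 1890 / (6·(-187.5)) = -1.68.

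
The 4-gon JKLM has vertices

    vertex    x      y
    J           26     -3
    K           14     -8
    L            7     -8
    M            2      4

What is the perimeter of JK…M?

58

|JK| = √((-12)² + (-5)²) = √169 = 13
|KL| = √((-7)² + (0)²) = √49 = 7
|LM| = √((-5)² + (12)²) = √169 = 13
|MJ| = √((24)² + (-7)²) = √625 = 25
Perimeter = 13 + 7 + 13 + 25 = 58.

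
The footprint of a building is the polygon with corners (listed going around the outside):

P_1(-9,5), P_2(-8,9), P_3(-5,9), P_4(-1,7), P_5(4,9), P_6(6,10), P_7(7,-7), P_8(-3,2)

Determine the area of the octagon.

130.5

Apply Gauss's area formula: 2A = Σ (x_i·y_{i+1} − x_{i+1}·y_i), indices taken mod 8.
Σ = (-41) + (-27) + (-26) + (-37) + (-14) + (-112) + (-7) + (3) = -261
Area = |Σ|/2 = 130.5.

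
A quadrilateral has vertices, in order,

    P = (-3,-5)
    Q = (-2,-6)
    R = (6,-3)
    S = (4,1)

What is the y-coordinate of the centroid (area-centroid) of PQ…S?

Apply the shoelace formula. First the cross-terms c_i = x_i·y_{i+1} − x_{i+1}·y_i:
  8, 42, 18, -17  ⇒  2A = 51, A = 25.5.
Then Σ (y_i + y_{i+1})·c_i = -434, so ȳ = -434 / (6·25.5) = -434/153.

-434/153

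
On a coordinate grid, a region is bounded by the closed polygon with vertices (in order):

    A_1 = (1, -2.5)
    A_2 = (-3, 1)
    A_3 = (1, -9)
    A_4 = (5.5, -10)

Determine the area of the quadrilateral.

27.625

Apply Gauss's area formula: 2A = Σ (x_i·y_{i+1} − x_{i+1}·y_i), indices taken mod 4.
Σ = (-6.5) + (26) + (39.5) + (-3.75) = 55.25
Area = |Σ|/2 = 27.625.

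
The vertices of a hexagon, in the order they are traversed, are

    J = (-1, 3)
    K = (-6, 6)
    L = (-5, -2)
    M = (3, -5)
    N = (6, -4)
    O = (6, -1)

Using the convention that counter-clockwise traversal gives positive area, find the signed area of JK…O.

Apply Gauss's area formula: 2A = Σ (x_i·y_{i+1} − x_{i+1}·y_i), indices taken mod 6.
Σ = (12) + (42) + (31) + (18) + (18) + (17) = 138
Signed area = Σ/2 = 69 (positive ⇒ counter-clockwise traversal).

69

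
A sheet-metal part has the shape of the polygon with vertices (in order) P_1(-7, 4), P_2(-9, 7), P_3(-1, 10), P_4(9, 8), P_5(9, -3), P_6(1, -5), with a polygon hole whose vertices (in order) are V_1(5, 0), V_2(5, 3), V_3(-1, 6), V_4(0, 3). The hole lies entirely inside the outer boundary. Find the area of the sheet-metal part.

Outer boundary:
Apply Gauss's area formula: 2A = Σ (x_i·y_{i+1} − x_{i+1}·y_i), indices taken mod 6.
P_1→P_2: (-7)(7) − (-9)(4) = -13
P_2→P_3: (-9)(10) − (-1)(7) = -83
P_3→P_4: (-1)(8) − (9)(10) = -98
P_4→P_5: (9)(-3) − (9)(8) = -99
P_5→P_6: (9)(-5) − (1)(-3) = -42
P_6→P_1: (1)(4) − (-7)(-5) = -31
Σ = -366
Area = |Σ|/2 = 183.
Hole:
Apply the shoelace formula: 2A = Σ (x_i·y_{i+1} − x_{i+1}·y_i), indices taken mod 4.
Cross-terms: 15, 33, -3, -15  ⇒  Σ = 30
Area = |Σ|/2 = 15.
Net area = 183 − 15 = 168.

168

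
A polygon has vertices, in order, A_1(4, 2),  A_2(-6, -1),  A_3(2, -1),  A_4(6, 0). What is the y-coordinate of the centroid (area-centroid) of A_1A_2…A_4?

Apply Gauss's area formula. First the cross-terms c_i = x_i·y_{i+1} − x_{i+1}·y_i:
  8, 8, 6, 12  ⇒  2A = 34, A = 17.
Then Σ (y_i + y_{i+1})·c_i = 10, so ȳ = 10 / (6·17) = 5/51.

5/51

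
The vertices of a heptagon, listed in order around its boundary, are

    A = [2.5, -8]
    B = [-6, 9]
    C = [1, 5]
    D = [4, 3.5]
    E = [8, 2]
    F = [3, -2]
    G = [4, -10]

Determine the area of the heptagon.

Apply the shoelace formula: 2A = Σ (x_i·y_{i+1} − x_{i+1}·y_i), indices taken mod 7.
A→B: (2.5)(9) − (-6)(-8) = -25.5
B→C: (-6)(5) − (1)(9) = -39
C→D: (1)(3.5) − (4)(5) = -16.5
D→E: (4)(2) − (8)(3.5) = -20
E→F: (8)(-2) − (3)(2) = -22
F→G: (3)(-10) − (4)(-2) = -22
G→A: (4)(-8) − (2.5)(-10) = -7
Σ = -152
Area = |Σ|/2 = 76.

76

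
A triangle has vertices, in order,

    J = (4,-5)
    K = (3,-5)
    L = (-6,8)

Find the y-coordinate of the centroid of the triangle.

Apply Gauss's area formula. First the cross-terms c_i = x_i·y_{i+1} − x_{i+1}·y_i:
  -5, -6, -2  ⇒  2A = -13, A = -6.5.
Then Σ (y_i + y_{i+1})·c_i = 26, so ȳ = 26 / (6·(-6.5)) = -2/3.

-2/3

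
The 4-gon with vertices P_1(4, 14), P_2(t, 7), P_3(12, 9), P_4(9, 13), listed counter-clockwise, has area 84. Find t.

-15

Write out the shoelace sum; only the two edges meeting at P_2 involve t:
2·Area = [(4·7 − t·14) + (t·9 − 12·7)] + 149
       = -5·t + 93 = 168
⇒ t = -15.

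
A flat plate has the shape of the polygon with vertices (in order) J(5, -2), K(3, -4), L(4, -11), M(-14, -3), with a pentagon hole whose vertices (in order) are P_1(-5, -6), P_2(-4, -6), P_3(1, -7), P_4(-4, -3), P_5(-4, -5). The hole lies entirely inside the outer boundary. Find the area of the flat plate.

Outer boundary:
Apply the shoelace formula: 2A = Σ (x_i·y_{i+1} − x_{i+1}·y_i), indices taken mod 4.
Σ = (-14) + (-17) + (-166) + (43) = -154
Area = |Σ|/2 = 77.
Hole:
Apply the surveyor's formula: 2A = Σ (x_i·y_{i+1} − x_{i+1}·y_i), indices taken mod 5.
Cross-terms: 6, 34, -31, 8, -1  ⇒  Σ = 16
Area = |Σ|/2 = 8.
Net area = 77 − 8 = 69.

69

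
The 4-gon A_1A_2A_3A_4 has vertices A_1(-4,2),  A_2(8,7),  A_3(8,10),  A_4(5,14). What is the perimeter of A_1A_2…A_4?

36

|A_1A_2| = √((12)² + (5)²) = √169 = 13
|A_2A_3| = √((0)² + (3)²) = √9 = 3
|A_3A_4| = √((-3)² + (4)²) = √25 = 5
|A_4A_1| = √((-9)² + (-12)²) = √225 = 15
Perimeter = 13 + 3 + 5 + 15 = 36.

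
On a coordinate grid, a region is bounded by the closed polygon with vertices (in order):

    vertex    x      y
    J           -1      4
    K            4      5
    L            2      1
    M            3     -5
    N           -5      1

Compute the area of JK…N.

40.5

Cross-terms: -21, -6, -13, -22, -19  ⇒  Σ = -81
Area = |Σ|/2 = 40.5.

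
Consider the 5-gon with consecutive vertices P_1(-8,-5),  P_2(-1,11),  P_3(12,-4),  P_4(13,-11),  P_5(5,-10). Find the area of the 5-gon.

P_1→P_2: (-8)(11) − (-1)(-5) = -93
P_2→P_3: (-1)(-4) − (12)(11) = -128
P_3→P_4: (12)(-11) − (13)(-4) = -80
P_4→P_5: (13)(-10) − (5)(-11) = -75
P_5→P_1: (5)(-5) − (-8)(-10) = -105
Σ = -481
Area = |Σ|/2 = 240.5.

240.5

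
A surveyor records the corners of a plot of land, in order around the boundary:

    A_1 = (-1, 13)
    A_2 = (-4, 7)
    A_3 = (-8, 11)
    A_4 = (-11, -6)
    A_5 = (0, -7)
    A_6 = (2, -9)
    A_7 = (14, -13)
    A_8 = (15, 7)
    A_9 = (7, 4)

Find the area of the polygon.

408

Cross-terms: 45, 12, 169, 77, 14, 100, 293, 11, 95  ⇒  Σ = 816
Area = |Σ|/2 = 408.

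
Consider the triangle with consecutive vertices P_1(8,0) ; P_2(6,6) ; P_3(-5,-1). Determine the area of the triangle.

Σ = (48) + (24) + (8) = 80
Area = |Σ|/2 = 40.

40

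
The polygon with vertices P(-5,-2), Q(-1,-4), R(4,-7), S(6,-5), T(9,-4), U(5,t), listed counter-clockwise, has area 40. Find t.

-1

The doubled signed area Σ (x_i y_{i+1} − x_{i+1} y_i) is linear in t.
With t=0 it equals 94; the coefficient of t is 14 (from the two edges through U).
So 14·t + 94 = 2·40 = 80 ⇒ t = -1.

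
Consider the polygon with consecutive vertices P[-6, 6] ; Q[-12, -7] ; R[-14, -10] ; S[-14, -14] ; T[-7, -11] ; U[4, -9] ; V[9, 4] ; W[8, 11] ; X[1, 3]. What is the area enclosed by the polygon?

278

P→Q: (-6)(-7) − (-12)(6) = 114
Q→R: (-12)(-10) − (-14)(-7) = 22
R→S: (-14)(-14) − (-14)(-10) = 56
S→T: (-14)(-11) − (-7)(-14) = 56
T→U: (-7)(-9) − (4)(-11) = 107
U→V: (4)(4) − (9)(-9) = 97
V→W: (9)(11) − (8)(4) = 67
W→X: (8)(3) − (1)(11) = 13
X→P: (1)(6) − (-6)(3) = 24
Σ = 556
Area = |Σ|/2 = 278.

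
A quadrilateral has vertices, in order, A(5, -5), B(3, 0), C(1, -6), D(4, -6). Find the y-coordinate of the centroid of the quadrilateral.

-293/75

Apply the shoelace formula. First the cross-terms c_i = x_i·y_{i+1} − x_{i+1}·y_i:
  15, -18, 18, 10  ⇒  2A = 25, A = 12.5.
Then Σ (y_i + y_{i+1})·c_i = -293, so ȳ = -293 / (6·12.5) = -293/75.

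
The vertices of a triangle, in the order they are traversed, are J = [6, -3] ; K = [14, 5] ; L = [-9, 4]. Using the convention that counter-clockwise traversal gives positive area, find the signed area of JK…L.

Apply the shoelace formula: 2A = Σ (x_i·y_{i+1} − x_{i+1}·y_i), indices taken mod 3.
Σ = (72) + (101) + (3) = 176
Signed area = Σ/2 = 88 (positive ⇒ counter-clockwise traversal).

88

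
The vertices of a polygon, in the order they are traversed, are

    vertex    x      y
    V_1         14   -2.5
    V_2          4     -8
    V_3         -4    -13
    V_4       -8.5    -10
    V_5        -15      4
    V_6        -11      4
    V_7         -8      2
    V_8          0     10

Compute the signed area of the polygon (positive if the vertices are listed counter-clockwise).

-333.25

Apply the shoelace formula: 2A = Σ (x_i·y_{i+1} − x_{i+1}·y_i), indices taken mod 8.
Σ = (-102) + (-84) + (-70.5) + (-184) + (-16) + (10) + (-80) + (-140) = -666.5
Signed area = Σ/2 = -333.25 (negative ⇒ clockwise traversal).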